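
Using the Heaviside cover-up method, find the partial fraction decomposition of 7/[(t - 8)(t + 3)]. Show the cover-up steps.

Cover (t - 8): set t=8, get A = 7/(8 + 3) = 7/11. Cover (t + 3): set t=-3, get B = 7/(-3 - 8) = -7/11.
Result: (7/11)/(t - 8) - (7/11)/(t + 3)


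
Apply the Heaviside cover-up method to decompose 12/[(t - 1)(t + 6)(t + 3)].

Cover (t - 1), t=1: α = 12/[(1 + 6)(1 + 3)] = 3/7. Cover (t + 6), t=-6: β = 12/[(-6 - 1)(-6 + 3)] = 4/7. Cover (t + 3), t=-3: γ = 12/[(-3 - 1)(-3 + 6)] = -1.
Result: (3/7)/(t - 1) + (4/7)/(t + 6) - 1/(t + 3)


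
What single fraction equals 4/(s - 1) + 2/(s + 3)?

Common denominator (s - 1)(s + 3). Numerator: 4(s + 3) + 2(s - 1) = (4s + 12) + (2s - 2) = 6s + 10
Result: (6s + 10)/[(s - 1)(s + 3)]


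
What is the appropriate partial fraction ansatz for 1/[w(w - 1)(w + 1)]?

Three distinct linear factors: α/w + β/(w - 1) + γ/(w + 1)


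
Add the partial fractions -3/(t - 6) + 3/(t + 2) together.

Common denominator (t - 6)(t + 2). Numerator: -3(t + 2) + 3(t - 6) = (-3t - 6) + (3t - 18) = -24
Result: (-24)/[(t - 6)(t + 2)]


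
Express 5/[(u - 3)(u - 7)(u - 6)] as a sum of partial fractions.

Using cover-up method: A = 5/12, B = 5/4, C = -5/3
Result: (5/12)/(u - 3) + (5/4)/(u - 7) - (5/3)/(u - 6)


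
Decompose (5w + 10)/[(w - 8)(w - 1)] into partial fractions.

At w=8: A = (5·8 + 10)/(8 - 1) = 50/7. At w=1: B = (5·1 + 10)/(1 - 8) = -15/7
Result: (50/7)/(w - 8) - (15/7)/(w - 1)


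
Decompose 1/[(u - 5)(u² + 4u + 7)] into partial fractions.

Cover-up at u = 5: α = 1/(5² + 4·5 + 7) = 1/52. Then β = -α = -1/52, γ = -α·(4 + 5) = -9/52
Result: (1/52)/(u - 5) - ((1/52)u + 9/52)/(u² + 4u + 7)


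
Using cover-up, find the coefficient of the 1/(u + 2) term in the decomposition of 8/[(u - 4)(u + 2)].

Cover (u + 2), set u=-2: 8/((u - 4) at u=-2) = 8/(-6) = -4/3


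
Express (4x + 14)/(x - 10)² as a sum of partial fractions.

(4x + 14) = P(x - 10) + Q. At x = 10: Q = 4·10 + 14 = 54. Coeff of x: P = 4
Result: 4/(x - 10) + 54/(x - 10)²


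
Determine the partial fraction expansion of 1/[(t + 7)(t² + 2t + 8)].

Cover-up at t = -7: α = 1/((-7)² + 2·(-7) + 8) = 1/43. Then β = -α = -1/43, γ = -α·(2 - 7) = 5/43
Result: (1/43)/(t + 7) - ((1/43)t - 5/43)/(t² + 2t + 8)


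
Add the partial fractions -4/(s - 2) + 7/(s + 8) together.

Common denominator (s - 2)(s + 8). Numerator: -4(s + 8) + 7(s - 2) = (-4s - 32) + (7s - 14) = 3s - 46
Result: (3s - 46)/[(s - 2)(s + 8)]


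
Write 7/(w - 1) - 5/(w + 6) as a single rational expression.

Common denominator (w - 1)(w + 6). Numerator: 7(w + 6) - 5(w - 1) = (7w + 42) - (5w - 5) = 2w + 47
Result: (2w + 47)/[(w - 1)(w + 6)]


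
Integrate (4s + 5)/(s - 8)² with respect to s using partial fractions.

Decompose: A = 4, B = 4·8 + 5 = 37, so (4s + 5)/(s - 8)² = 4/(s - 8) + 37/(s - 8)². Integrate: ∫ A/(s - 8) ds = 4 ln|(s - 8)|; ∫ B/(s - 8)² ds = -37/(s - 8). Sum: 4 ln|(s - 8)| - 37/(s - 8) + C


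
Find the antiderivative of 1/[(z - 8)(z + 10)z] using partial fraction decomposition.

Cover-up: α = 1/144, β = 1/180, γ = -1/80. Decomposition: (1/144)/(z - 8) + (1/180)/(z + 10) - (1/80)/z. Integrate each term: (1/144) ln|(z - 8)| + (1/180) ln|(z + 10)| - (1/80) ln|z| + C


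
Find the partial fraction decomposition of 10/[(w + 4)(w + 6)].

10/(w + 4)(w + 6) = P/(w + 4) + Q/(w + 6). P = 10/(-4 + 6) = 5, Q = 10/(-6 + 4) = -5
Result: 5/(w + 4) - 5/(w + 6)


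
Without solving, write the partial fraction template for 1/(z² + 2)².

Repeated quadratic factor: (αz + β)/(z² + 2) + (γz + δ)/(z² + 2)²


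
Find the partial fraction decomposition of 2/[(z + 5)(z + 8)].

2/(z + 5)(z + 8) = α/(z + 5) + β/(z + 8). α = 2/(-5 + 8) = 2/3, β = 2/(-8 + 5) = -2/3
Result: (2/3)/(z + 5) - (2/3)/(z + 8)


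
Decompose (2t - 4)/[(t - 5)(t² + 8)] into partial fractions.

At t=5: α = (2·5 - 4)/(5² + 8) = 2/11. β = -α = -2/11, γ = 2 - 5·α = 12/11
Result: (2/11)/(t - 5) - ((2/11)t - 12/11)/(t² + 8)


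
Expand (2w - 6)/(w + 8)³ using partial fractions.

(2w - 6) = A(w + 8)² + B(w + 8) + C. At w = -8: C = 2·(-8) - 6 = -22. Coefficients: A = 0, B = 2
Result: 2/(w + 8)² - 22/(w + 8)³


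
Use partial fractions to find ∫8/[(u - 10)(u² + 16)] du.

Cover-up at u=10: P = 8/(10²+16) = 2/29. Coeff matching: Q = -2/29, R = -20/29. Decomposition: (2/29)/(u - 10) - ((2/29)u + 20/29)/(u² + 16). Integrate: linear → ln, quadratic → (1/2)ln + arctan: (2/29) ln|(u - 10)| - (1/29) ln(u² + 16) - (5/29) arctan(u/4) + C


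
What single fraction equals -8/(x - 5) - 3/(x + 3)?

Common denominator (x - 5)(x + 3). Numerator: -8(x + 3) - 3(x - 5) = (-8x - 24) - (3x - 15) = -11x - 9
Result: (-11x - 9)/[(x - 5)(x + 3)]


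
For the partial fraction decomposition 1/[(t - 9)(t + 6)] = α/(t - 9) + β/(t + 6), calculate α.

Cover-up at t = 9: α = 1/(9 + 6) = 1/15


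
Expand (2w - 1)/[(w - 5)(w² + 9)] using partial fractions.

At w=5: α = (2·5 - 1)/(5² + 9) = 9/34. β = -α = -9/34, γ = 2 - 5·α = 23/34
Result: (9/34)/(w - 5) - ((9/34)w - 23/34)/(w² + 9)


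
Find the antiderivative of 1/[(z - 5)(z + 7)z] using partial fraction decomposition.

Cover-up: α = 1/60, β = 1/84, γ = -1/35. Decomposition: (1/60)/(z - 5) + (1/84)/(z + 7) - (1/35)/z. Integrate each term: (1/60) ln|(z - 5)| + (1/84) ln|(z + 7)| - (1/35) ln|z| + C


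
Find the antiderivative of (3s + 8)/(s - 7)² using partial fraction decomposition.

Decompose: P = 3, Q = 3·7 + 8 = 29, so (3s + 8)/(s - 7)² = 3/(s - 7) + 29/(s - 7)². Integrate: ∫ P/(s - 7) ds = 3 ln|(s - 7)|; ∫ Q/(s - 7)² ds = -29/(s - 7). Sum: 3 ln|(s - 7)| - 29/(s - 7) + C


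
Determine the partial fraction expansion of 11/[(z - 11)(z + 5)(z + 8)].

Using cover-up method: α = 11/304, β = -11/48, γ = 11/57
Result: (11/304)/(z - 11) - (11/48)/(z + 5) + (11/57)/(z + 8)


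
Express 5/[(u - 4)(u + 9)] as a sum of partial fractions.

5/(u - 4)(u + 9) = A/(u - 4) + B/(u + 9). A = 5/(4 + 9) = 5/13, B = 5/(-9 - 4) = -5/13
Result: (5/13)/(u - 4) - (5/13)/(u + 9)


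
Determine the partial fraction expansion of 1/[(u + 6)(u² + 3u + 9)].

Cover-up at u = -6: A = 1/((-6)² + 3·(-6) + 9) = 1/27. Then B = -A = -1/27, C = -A·(3 - 6) = 1/9
Result: (1/27)/(u + 6) - ((1/27)u - 1/9)/(u² + 3u + 9)


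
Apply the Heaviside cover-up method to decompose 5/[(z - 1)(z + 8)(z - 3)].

Cover (z - 1), z=1: α = 5/[(1 + 8)(1 - 3)] = -5/18. Cover (z + 8), z=-8: β = 5/[(-8 - 1)(-8 - 3)] = 5/99. Cover (z - 3), z=3: γ = 5/[(3 - 1)(3 + 8)] = 5/22.
Result: (-5/18)/(z - 1) + (5/99)/(z + 8) + (5/22)/(z - 3)


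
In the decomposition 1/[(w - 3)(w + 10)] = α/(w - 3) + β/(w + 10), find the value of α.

Cover-up at w = 3: α = 1/(3 + 10) = 1/13


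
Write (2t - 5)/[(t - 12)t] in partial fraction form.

At t=12: P = (2·12 - 5)/(12 - 0) = 19/12. At t=0: Q = (2·0 - 5)/(0 - 12) = 5/12
Result: (19/12)/(t - 12) + (5/12)/t


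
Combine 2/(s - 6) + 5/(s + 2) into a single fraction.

Common denominator (s - 6)(s + 2). Numerator: 2(s + 2) + 5(s - 6) = (2s + 4) + (5s - 30) = 7s - 26
Result: (7s - 26)/[(s - 6)(s + 2)]


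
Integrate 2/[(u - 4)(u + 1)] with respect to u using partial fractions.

Decompose: 2/[(u - 4)(u + 1)] = (2/5)/(u - 4) - (2/5)/(u + 1). Integrate each term: (2/5) ln|(u - 4)| - (2/5) ln|(u + 1)| + C


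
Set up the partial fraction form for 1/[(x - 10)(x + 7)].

Distinct linear factors: A/(x - 10) + B/(x + 7)


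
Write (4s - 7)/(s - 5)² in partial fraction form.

(4s - 7) = A(s - 5) + B. At s = 5: B = 4·5 - 7 = 13. Coeff of s: A = 4
Result: 4/(s - 5) + 13/(s - 5)²


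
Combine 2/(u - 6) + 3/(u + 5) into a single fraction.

Common denominator (u - 6)(u + 5). Numerator: 2(u + 5) + 3(u - 6) = (2u + 10) + (3u - 18) = 5u - 8
Result: (5u - 8)/[(u - 6)(u + 5)]


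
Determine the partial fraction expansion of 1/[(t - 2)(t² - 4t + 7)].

Cover-up at t = 2: α = 1/(2² - 4·2 + 7) = 1/3. Then β = -α = -1/3, γ = -α·(-4 + 2) = 2/3
Result: (1/3)/(t - 2) - ((1/3)t - 2/3)/(t² - 4t + 7)


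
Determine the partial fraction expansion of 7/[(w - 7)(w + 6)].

7/(w - 7)(w + 6) = α/(w - 7) + β/(w + 6). α = 7/(7 + 6) = 7/13, β = 7/(-6 - 7) = -7/13
Result: (7/13)/(w - 7) - (7/13)/(w + 6)


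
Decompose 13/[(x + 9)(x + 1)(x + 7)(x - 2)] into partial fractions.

Using Heaviside cover-up: (-13/176)/(x + 9) - (13/144)/(x + 1) + (13/108)/(x + 7) + (13/297)/(x - 2)


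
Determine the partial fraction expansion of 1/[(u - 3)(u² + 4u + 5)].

Cover-up at u = 3: P = 1/(3² + 4·3 + 5) = 1/26. Then Q = -P = -1/26, R = -P·(4 + 3) = -7/26
Result: (1/26)/(u - 3) - ((1/26)u + 7/26)/(u² + 4u + 5)


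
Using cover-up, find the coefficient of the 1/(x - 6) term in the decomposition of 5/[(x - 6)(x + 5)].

Cover (x - 6), set x=6: 5/((x + 5) at x=6) = 5/(11) = 5/11


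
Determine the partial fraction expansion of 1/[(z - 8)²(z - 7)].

Cover-up at z=7: γ = 1/(7 - 8)² = 1. Cover-up at z=8: β = 1/(8 - 7) = 1. Comparing z² coeff: α = -γ = -1
Result: -1/(z - 8) + 1/(z - 8)² + 1/(z - 7)


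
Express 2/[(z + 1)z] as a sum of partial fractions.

2/(z + 1)z = P/(z + 1) + Q/z. P = 2/(-1 - 0) = -2, Q = 2/(0 + 1) = 2
Result: -2/(z + 1) + 2/z


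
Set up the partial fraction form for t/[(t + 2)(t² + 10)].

Linear + irreducible quadratic: A/(t + 2) + (Bt + C)/(t² + 10)


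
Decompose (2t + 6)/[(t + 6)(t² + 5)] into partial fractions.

At t=-6: A = (2·(-6) + 6)/((-6)² + 5) = -6/41. B = -A = 6/41, C = 2 - (-6)·A = 46/41
Result: (-6/41)/(t + 6) + ((6/41)t + 46/41)/(t² + 5)


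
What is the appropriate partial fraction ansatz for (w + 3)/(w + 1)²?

Repeated linear factor: α/(w + 1) + β/(w + 1)²


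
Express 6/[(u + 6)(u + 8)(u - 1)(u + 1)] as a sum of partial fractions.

Using Heaviside cover-up: (3/35)/(u + 6) - (1/21)/(u + 8) + (1/21)/(u - 1) - (3/35)/(u + 1)


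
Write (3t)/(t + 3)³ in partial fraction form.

(3t) = P(t + 3)² + Q(t + 3) + R. At t = -3: R = 3·(-3) + 0 = -9. Coefficients: P = 0, Q = 3
Result: 3/(t + 3)² - 9/(t + 3)³


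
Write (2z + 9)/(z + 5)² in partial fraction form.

(2z + 9) = α(z + 5) + β. At z = -5: β = 2·(-5) + 9 = -1. Coeff of z: α = 2
Result: 2/(z + 5) - 1/(z + 5)²


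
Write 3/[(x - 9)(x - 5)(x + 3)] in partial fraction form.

Using cover-up method: A = 1/16, B = -3/32, C = 1/32
Result: (1/16)/(x - 9) - (3/32)/(x - 5) + (1/32)/(x + 3)


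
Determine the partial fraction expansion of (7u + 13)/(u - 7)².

(7u + 13) = A(u - 7) + B. At u = 7: B = 7·7 + 13 = 62. Coeff of u: A = 7
Result: 7/(u - 7) + 62/(u - 7)²


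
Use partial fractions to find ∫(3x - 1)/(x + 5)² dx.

Decompose: A = 3, B = 3·(-5) - 1 = -16, so (3x - 1)/(x + 5)² = 3/(x + 5) - 16/(x + 5)². Integrate: ∫ A/(x + 5) dx = 3 ln|(x + 5)|; ∫ B/(x + 5)² dx = 16/(x + 5). Sum: 3 ln|(x + 5)| + 16/(x + 5) + C


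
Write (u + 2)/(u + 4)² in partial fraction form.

(u + 2) = A(u + 4) + B. At u = -4: B = 1·(-4) + 2 = -2. Coeff of u: A = 1
Result: 1/(u + 4) - 2/(u + 4)²


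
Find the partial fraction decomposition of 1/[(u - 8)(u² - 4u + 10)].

Cover-up at u = 8: α = 1/(8² - 4·8 + 10) = 1/42. Then β = -α = -1/42, γ = -α·(-4 + 8) = -2/21
Result: (1/42)/(u - 8) - ((1/42)u + 2/21)/(u² - 4u + 10)


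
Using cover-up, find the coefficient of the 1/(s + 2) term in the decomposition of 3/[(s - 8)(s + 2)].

Cover (s + 2), set s=-2: 3/((s - 8) at s=-2) = 3/(-10) = -3/10


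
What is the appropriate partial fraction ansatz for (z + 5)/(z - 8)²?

Repeated linear factor: P/(z - 8) + Q/(z - 8)²


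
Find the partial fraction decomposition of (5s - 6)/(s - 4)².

(5s - 6) = α(s - 4) + β. At s = 4: β = 5·4 - 6 = 14. Coeff of s: α = 5
Result: 5/(s - 4) + 14/(s - 4)²


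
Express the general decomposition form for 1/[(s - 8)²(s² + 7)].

Repeated linear + quadratic: P/(s - 8) + Q/(s - 8)² + (Rs + S)/(s² + 7)


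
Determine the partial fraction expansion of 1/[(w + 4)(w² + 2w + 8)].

Cover-up at w = -4: P = 1/((-4)² + 2·(-4) + 8) = 1/16. Then Q = -P = -1/16, R = -P·(2 - 4) = 1/8
Result: (1/16)/(w + 4) - ((1/16)w - 1/8)/(w² + 2w + 8)


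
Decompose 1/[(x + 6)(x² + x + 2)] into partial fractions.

Cover-up at x = -6: P = 1/((-6)² + 1·(-6) + 2) = 1/32. Then Q = -P = -1/32, R = -P·(1 - 6) = 5/32
Result: (1/32)/(x + 6) - ((1/32)x - 5/32)/(x² + x + 2)


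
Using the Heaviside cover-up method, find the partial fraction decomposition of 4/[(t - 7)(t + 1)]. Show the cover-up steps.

Cover (t - 7): set t=7, get α = 4/(7 + 1) = 1/2. Cover (t + 1): set t=-1, get β = 4/(-1 - 7) = -1/2.
Result: (1/2)/(t - 7) - (1/2)/(t + 1)


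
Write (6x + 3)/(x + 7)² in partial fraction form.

(6x + 3) = P(x + 7) + Q. At x = -7: Q = 6·(-7) + 3 = -39. Coeff of x: P = 6
Result: 6/(x + 7) - 39/(x + 7)²


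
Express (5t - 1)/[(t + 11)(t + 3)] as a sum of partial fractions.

At t=-11: P = (5·(-11) - 1)/(-11 + 3) = 7. At t=-3: Q = (5·(-3) - 1)/(-3 + 11) = -2
Result: 7/(t + 11) - 2/(t + 3)


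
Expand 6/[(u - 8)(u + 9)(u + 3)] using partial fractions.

Using cover-up method: A = 6/187, B = 1/17, C = -1/11
Result: (6/187)/(u - 8) + (1/17)/(u + 9) - (1/11)/(u + 3)


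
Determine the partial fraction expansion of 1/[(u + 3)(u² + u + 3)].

Cover-up at u = -3: α = 1/((-3)² + 1·(-3) + 3) = 1/9. Then β = -α = -1/9, γ = -α·(1 - 3) = 2/9
Result: (1/9)/(u + 3) - ((1/9)u - 2/9)/(u² + u + 3)


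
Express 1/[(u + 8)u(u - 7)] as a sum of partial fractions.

Using cover-up method: A = 1/120, B = -1/56, C = 1/105
Result: (1/120)/(u + 8) - (1/56)/u + (1/105)/(u - 7)


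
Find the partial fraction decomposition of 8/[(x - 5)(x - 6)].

8/(x - 5)(x - 6) = α/(x - 5) + β/(x - 6). α = 8/(5 - 6) = -8, β = 8/(6 - 5) = 8
Result: -8/(x - 5) + 8/(x - 6)


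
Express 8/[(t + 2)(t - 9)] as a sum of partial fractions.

8/(t + 2)(t - 9) = α/(t + 2) + β/(t - 9). α = 8/(-2 - 9) = -8/11, β = 8/(9 + 2) = 8/11
Result: (-8/11)/(t + 2) + (8/11)/(t - 9)


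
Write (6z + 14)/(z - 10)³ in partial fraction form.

(6z + 14) = α(z - 10)² + β(z - 10) + γ. At z = 10: γ = 6·10 + 14 = 74. Coefficients: α = 0, β = 6
Result: 6/(z - 10)² + 74/(z - 10)³


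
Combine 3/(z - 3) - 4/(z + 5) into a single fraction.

Common denominator (z - 3)(z + 5). Numerator: 3(z + 5) - 4(z - 3) = (3z + 15) - (4z - 12) = -z + 27
Result: (-z + 27)/[(z - 3)(z + 5)]


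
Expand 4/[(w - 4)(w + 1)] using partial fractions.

4/(w - 4)(w + 1) = P/(w - 4) + Q/(w + 1). P = 4/(4 + 1) = 4/5, Q = 4/(-1 - 4) = -4/5
Result: (4/5)/(w - 4) - (4/5)/(w + 1)


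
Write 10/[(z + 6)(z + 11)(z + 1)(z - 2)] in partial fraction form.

Using Heaviside cover-up: (1/20)/(z + 6) - (1/65)/(z + 11) - (1/15)/(z + 1) + (5/156)/(z - 2)


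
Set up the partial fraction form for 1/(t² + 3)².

Repeated quadratic factor: (At + B)/(t² + 3) + (Ct + D)/(t² + 3)²


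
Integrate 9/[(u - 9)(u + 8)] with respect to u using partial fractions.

Decompose: 9/[(u - 9)(u + 8)] = (9/17)/(u - 9) - (9/17)/(u + 8). Integrate each term: (9/17) ln|(u - 9)| - (9/17) ln|(u + 8)| + C


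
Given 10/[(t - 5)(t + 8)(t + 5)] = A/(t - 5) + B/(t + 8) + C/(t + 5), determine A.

Cover-up at t = 5: A = 10/[(5 + 8)(5 + 5)] = 10/[(13)(10)] = 10/130 = 1/13


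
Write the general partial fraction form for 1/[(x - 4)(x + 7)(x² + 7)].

Two linear + quadratic: A/(x - 4) + B/(x + 7) + (Cx + D)/(x² + 7)


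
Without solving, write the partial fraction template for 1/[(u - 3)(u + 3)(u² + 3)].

Two linear + quadratic: A/(u - 3) + B/(u + 3) + (Cu + D)/(u² + 3)


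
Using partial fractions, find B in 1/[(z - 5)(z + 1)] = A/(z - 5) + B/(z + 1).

Cover-up at z = -1: B = 1/(-1 - 5) = -1/6


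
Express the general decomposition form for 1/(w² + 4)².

Repeated quadratic factor: (αw + β)/(w² + 4) + (γw + δ)/(w² + 4)²


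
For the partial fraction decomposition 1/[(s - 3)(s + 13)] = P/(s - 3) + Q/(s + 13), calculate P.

Cover-up at s = 3: P = 1/(3 + 13) = 1/16


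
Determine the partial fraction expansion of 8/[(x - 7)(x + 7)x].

Using cover-up method: A = 4/49, B = 4/49, C = -8/49
Result: (4/49)/(x - 7) + (4/49)/(x + 7) - (8/49)/x


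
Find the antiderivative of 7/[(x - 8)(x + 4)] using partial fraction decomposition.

Decompose: 7/[(x - 8)(x + 4)] = (7/12)/(x - 8) - (7/12)/(x + 4). Integrate each term: (7/12) ln|(x - 8)| - (7/12) ln|(x + 4)| + C


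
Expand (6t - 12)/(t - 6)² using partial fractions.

(6t - 12) = A(t - 6) + B. At t = 6: B = 6·6 - 12 = 24. Coeff of t: A = 6
Result: 6/(t - 6) + 24/(t - 6)²


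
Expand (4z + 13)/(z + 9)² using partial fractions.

(4z + 13) = A(z + 9) + B. At z = -9: B = 4·(-9) + 13 = -23. Coeff of z: A = 4
Result: 4/(z + 9) - 23/(z + 9)²


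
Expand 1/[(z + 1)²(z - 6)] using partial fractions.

Cover-up at z=6: γ = 1/(6 + 1)² = 1/49. Cover-up at z=-1: β = 1/(-1 - 6) = -1/7. Comparing z² coeff: α = -γ = -1/49
Result: (-1/49)/(z + 1) - (1/7)/(z + 1)² + (1/49)/(z - 6)


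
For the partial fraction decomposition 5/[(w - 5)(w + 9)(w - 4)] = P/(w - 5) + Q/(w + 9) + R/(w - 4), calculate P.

Cover-up at w = 5: P = 5/[(5 + 9)(5 - 4)] = 5/[(14)(1)] = 5/14


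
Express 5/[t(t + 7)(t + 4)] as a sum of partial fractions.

Using cover-up method: α = 5/28, β = 5/21, γ = -5/12
Result: (5/28)/t + (5/21)/(t + 7) - (5/12)/(t + 4)


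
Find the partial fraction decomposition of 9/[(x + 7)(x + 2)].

9/(x + 7)(x + 2) = α/(x + 7) + β/(x + 2). α = 9/(-7 + 2) = -9/5, β = 9/(-2 + 7) = 9/5
Result: (-9/5)/(x + 7) + (9/5)/(x + 2)


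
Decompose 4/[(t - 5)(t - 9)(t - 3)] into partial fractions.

Using cover-up method: α = -1/2, β = 1/6, γ = 1/3
Result: (-1/2)/(t - 5) + (1/6)/(t - 9) + (1/3)/(t - 3)


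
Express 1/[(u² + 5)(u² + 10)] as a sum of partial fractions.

Coefficient matching gives A = C = 0, B = 1/(10-5) = 1/5, D = -B = -1/5
Result: (1/5)/(u² + 5) - (1/5)/(u² + 10)


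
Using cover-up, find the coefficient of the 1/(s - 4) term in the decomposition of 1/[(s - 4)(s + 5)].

Cover (s - 4), set s=4: 1/((s + 5) at s=4) = 1/(9) = 1/9


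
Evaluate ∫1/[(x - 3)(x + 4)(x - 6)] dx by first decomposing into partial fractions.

Cover-up: P = -1/21, Q = 1/70, R = 1/30. Decomposition: (-1/21)/(x - 3) + (1/70)/(x + 4) + (1/30)/(x - 6). Integrate each term: (-1/21) ln|(x - 3)| + (1/70) ln|(x + 4)| + (1/30) ln|(x - 6)| + C


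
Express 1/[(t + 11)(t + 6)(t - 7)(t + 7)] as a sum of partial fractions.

Using Heaviside cover-up: (-1/360)/(t + 11) - (1/65)/(t + 6) + (1/3276)/(t - 7) + (1/56)/(t + 7)


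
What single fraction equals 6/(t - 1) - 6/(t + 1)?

Common denominator (t - 1)(t + 1). Numerator: 6(t + 1) - 6(t - 1) = (6t + 6) - (6t - 6) = 12
Result: (12)/[(t - 1)(t + 1)]


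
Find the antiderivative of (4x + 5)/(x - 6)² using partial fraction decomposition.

Decompose: α = 4, β = 4·6 + 5 = 29, so (4x + 5)/(x - 6)² = 4/(x - 6) + 29/(x - 6)². Integrate: ∫ α/(x - 6) dx = 4 ln|(x - 6)|; ∫ β/(x - 6)² dx = -29/(x - 6). Sum: 4 ln|(x - 6)| - 29/(x - 6) + C


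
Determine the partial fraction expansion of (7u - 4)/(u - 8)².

(7u - 4) = P(u - 8) + Q. At u = 8: Q = 7·8 - 4 = 52. Coeff of u: P = 7
Result: 7/(u - 8) + 52/(u - 8)²


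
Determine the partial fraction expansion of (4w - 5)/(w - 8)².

(4w - 5) = A(w - 8) + B. At w = 8: B = 4·8 - 5 = 27. Coeff of w: A = 4
Result: 4/(w - 8) + 27/(w - 8)²


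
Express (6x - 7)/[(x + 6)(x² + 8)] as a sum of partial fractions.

At x=-6: P = (6·(-6) - 7)/((-6)² + 8) = -43/44. Q = -P = 43/44, R = 6 - (-6)·P = 3/22
Result: (-43/44)/(x + 6) + ((43/44)x + 3/22)/(x² + 8)


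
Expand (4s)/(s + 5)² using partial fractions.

(4s) = P(s + 5) + Q. At s = -5: Q = 4·(-5) + 0 = -20. Coeff of s: P = 4
Result: 4/(s + 5) - 20/(s + 5)²


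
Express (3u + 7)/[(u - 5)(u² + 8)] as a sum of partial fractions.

At u=5: P = (3·5 + 7)/(5² + 8) = 2/3. Q = -P = -2/3, R = 3 - 5·P = -1/3
Result: (2/3)/(u - 5) - ((2/3)u + 1/3)/(u² + 8)


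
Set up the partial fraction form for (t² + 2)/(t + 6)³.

Repeated linear factor (power 3): A/(t + 6) + B/(t + 6)² + C/(t + 6)³


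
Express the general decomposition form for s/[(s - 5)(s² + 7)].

Linear + irreducible quadratic: α/(s - 5) + (βs + γ)/(s² + 7)


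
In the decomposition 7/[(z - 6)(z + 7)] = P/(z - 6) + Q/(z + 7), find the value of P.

Cover-up at z = 6: P = 7/(6 + 7) = 7/13


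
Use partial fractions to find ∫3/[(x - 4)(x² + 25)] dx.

Cover-up at x=4: A = 3/(4²+25) = 3/41. Coeff matching: B = -3/41, C = -12/41. Decomposition: (3/41)/(x - 4) - ((3/41)x + 12/41)/(x² + 25). Integrate: linear → ln, quadratic → (1/2)ln + arctan: (3/41) ln|(x - 4)| - (3/82) ln(x² + 25) - (12/205) arctan(x/5) + C


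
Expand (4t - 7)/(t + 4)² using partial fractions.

(4t - 7) = A(t + 4) + B. At t = -4: B = 4·(-4) - 7 = -23. Coeff of t: A = 4
Result: 4/(t + 4) - 23/(t + 4)²


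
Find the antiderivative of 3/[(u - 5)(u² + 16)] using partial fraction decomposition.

Cover-up at u=5: P = 3/(5²+16) = 3/41. Coeff matching: Q = -3/41, R = -15/41. Decomposition: (3/41)/(u - 5) - ((3/41)u + 15/41)/(u² + 16). Integrate: linear → ln, quadratic → (1/2)ln + arctan: (3/41) ln|(u - 5)| - (3/82) ln(u² + 16) - (15/164) arctan(u/4) + C


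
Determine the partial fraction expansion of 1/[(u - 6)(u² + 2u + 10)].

Cover-up at u = 6: P = 1/(6² + 2·6 + 10) = 1/58. Then Q = -P = -1/58, R = -P·(2 + 6) = -4/29
Result: (1/58)/(u - 6) - ((1/58)u + 4/29)/(u² + 2u + 10)


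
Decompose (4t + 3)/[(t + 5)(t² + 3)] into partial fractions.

At t=-5: α = (4·(-5) + 3)/((-5)² + 3) = -17/28. β = -α = 17/28, γ = 4 - (-5)·α = 27/28
Result: (-17/28)/(t + 5) + ((17/28)t + 27/28)/(t² + 3)


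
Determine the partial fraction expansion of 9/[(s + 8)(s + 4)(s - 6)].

Using cover-up method: P = 9/56, Q = -9/40, R = 9/140
Result: (9/56)/(s + 8) - (9/40)/(s + 4) + (9/140)/(s - 6)


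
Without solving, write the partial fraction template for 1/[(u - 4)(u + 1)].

Distinct linear factors: P/(u - 4) + Q/(u + 1)


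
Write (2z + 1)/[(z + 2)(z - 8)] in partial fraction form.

At z=-2: A = (2·(-2) + 1)/(-2 - 8) = 3/10. At z=8: B = (2·8 + 1)/(8 + 2) = 17/10
Result: (3/10)/(z + 2) + (17/10)/(z - 8)


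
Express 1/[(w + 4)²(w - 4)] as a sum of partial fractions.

Cover-up at w=4: C = 1/(4 + 4)² = 1/64. Cover-up at w=-4: B = 1/(-4 - 4) = -1/8. Comparing w² coeff: A = -C = -1/64
Result: (-1/64)/(w + 4) - (1/8)/(w + 4)² + (1/64)/(w - 4)


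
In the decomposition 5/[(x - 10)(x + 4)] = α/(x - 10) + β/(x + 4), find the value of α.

Cover-up at x = 10: α = 5/(10 + 4) = 5/14


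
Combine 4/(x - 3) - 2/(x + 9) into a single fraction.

Common denominator (x - 3)(x + 9). Numerator: 4(x + 9) - 2(x - 3) = (4x + 36) - (2x - 6) = 2x + 42
Result: (2x + 42)/[(x - 3)(x + 9)]


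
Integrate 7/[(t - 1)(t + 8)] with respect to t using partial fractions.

Decompose: 7/[(t - 1)(t + 8)] = (7/9)/(t - 1) - (7/9)/(t + 8). Integrate each term: (7/9) ln|(t - 1)| - (7/9) ln|(t + 8)| + C


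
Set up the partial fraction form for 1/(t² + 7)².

Repeated quadratic factor: (αt + β)/(t² + 7) + (γt + δ)/(t² + 7)²


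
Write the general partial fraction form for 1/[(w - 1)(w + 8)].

Distinct linear factors: α/(w - 1) + β/(w + 8)


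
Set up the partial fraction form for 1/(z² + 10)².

Repeated quadratic factor: (Az + B)/(z² + 10) + (Cz + D)/(z² + 10)²


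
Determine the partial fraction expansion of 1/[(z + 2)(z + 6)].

1/(z + 2)(z + 6) = A/(z + 2) + B/(z + 6). A = 1/(-2 + 6) = 1/4, B = 1/(-6 + 2) = -1/4
Result: (1/4)/(z + 2) - (1/4)/(z + 6)


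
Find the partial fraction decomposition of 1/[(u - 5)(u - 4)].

1/(u - 5)(u - 4) = A/(u - 5) + B/(u - 4). A = 1/(5 - 4) = 1, B = 1/(4 - 5) = -1
Result: 1/(u - 5) - 1/(u - 4)


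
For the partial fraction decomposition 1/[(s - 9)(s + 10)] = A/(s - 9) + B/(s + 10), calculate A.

Cover-up at s = 9: A = 1/(9 + 10) = 1/19


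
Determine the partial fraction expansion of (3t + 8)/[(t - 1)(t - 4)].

At t=1: A = (3·1 + 8)/(1 - 4) = -11/3. At t=4: B = (3·4 + 8)/(4 - 1) = 20/3
Result: (-11/3)/(t - 1) + (20/3)/(t - 4)


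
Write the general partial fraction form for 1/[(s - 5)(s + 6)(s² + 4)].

Two linear + quadratic: A/(s - 5) + B/(s + 6) + (Cs + D)/(s² + 4)


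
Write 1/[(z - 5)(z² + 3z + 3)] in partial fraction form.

Cover-up at z = 5: P = 1/(5² + 3·5 + 3) = 1/43. Then Q = -P = -1/43, R = -P·(3 + 5) = -8/43
Result: (1/43)/(z - 5) - ((1/43)z + 8/43)/(z² + 3z + 3)


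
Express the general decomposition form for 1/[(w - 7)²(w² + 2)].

Repeated linear + quadratic: P/(w - 7) + Q/(w - 7)² + (Rw + S)/(w² + 2)


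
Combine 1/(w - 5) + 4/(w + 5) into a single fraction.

Common denominator (w - 5)(w + 5). Numerator: 1(w + 5) + 4(w - 5) = (w + 5) + (4w - 20) = 5w - 15
Result: (5w - 15)/[(w - 5)(w + 5)]


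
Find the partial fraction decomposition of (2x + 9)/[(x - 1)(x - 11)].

At x=1: P = (2·1 + 9)/(1 - 11) = -11/10. At x=11: Q = (2·11 + 9)/(11 - 1) = 31/10
Result: (-11/10)/(x - 1) + (31/10)/(x - 11)


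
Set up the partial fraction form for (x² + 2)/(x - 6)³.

Repeated linear factor (power 3): P/(x - 6) + Q/(x - 6)² + R/(x - 6)³


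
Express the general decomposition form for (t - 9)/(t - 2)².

Repeated linear factor: P/(t - 2) + Q/(t - 2)²


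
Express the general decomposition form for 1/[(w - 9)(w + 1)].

Distinct linear factors: α/(w - 9) + β/(w + 1)


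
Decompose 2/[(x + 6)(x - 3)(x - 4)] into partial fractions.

Using cover-up method: P = 1/45, Q = -2/9, R = 1/5
Result: (1/45)/(x + 6) - (2/9)/(x - 3) + (1/5)/(x - 4)


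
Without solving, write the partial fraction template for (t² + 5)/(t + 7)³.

Repeated linear factor (power 3): α/(t + 7) + β/(t + 7)² + γ/(t + 7)³


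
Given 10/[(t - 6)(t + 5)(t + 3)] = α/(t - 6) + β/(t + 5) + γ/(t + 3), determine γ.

Cover-up at t = -3: γ = 10/[(-3 - 6)(-3 + 5)] = 10/[(-9)(2)] = -10/18 = -5/9


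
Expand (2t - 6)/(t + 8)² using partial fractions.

(2t - 6) = P(t + 8) + Q. At t = -8: Q = 2·(-8) - 6 = -22. Coeff of t: P = 2
Result: 2/(t + 8) - 22/(t + 8)²


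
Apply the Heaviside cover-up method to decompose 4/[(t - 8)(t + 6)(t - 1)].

Cover (t - 8), t=8: P = 4/[(8 + 6)(8 - 1)] = 2/49. Cover (t + 6), t=-6: Q = 4/[(-6 - 8)(-6 - 1)] = 2/49. Cover (t - 1), t=1: R = 4/[(1 - 8)(1 + 6)] = -4/49.
Result: (2/49)/(t - 8) + (2/49)/(t + 6) - (4/49)/(t - 1)


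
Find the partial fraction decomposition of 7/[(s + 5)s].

7/(s + 5)s = α/(s + 5) + β/s. α = 7/(-5 - 0) = -7/5, β = 7/(0 + 5) = 7/5
Result: (-7/5)/(s + 5) + (7/5)/s


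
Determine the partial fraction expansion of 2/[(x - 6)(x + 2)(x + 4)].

Using cover-up method: P = 1/40, Q = -1/8, R = 1/10
Result: (1/40)/(x - 6) - (1/8)/(x + 2) + (1/10)/(x + 4)


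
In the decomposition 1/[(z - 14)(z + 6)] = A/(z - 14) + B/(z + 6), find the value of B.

Cover-up at z = -6: B = 1/(-6 - 14) = -1/20


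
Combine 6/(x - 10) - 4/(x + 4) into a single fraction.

Common denominator (x - 10)(x + 4). Numerator: 6(x + 4) - 4(x - 10) = (6x + 24) - (4x - 40) = 2x + 64
Result: (2x + 64)/[(x - 10)(x + 4)]


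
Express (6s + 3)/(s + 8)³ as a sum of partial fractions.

(6s + 3) = A(s + 8)² + B(s + 8) + C. At s = -8: C = 6·(-8) + 3 = -45. Coefficients: A = 0, B = 6
Result: 6/(s + 8)² - 45/(s + 8)³


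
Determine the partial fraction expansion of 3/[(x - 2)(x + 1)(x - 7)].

Using cover-up method: A = -1/5, B = 1/8, C = 3/40
Result: (-1/5)/(x - 2) + (1/8)/(x + 1) + (3/40)/(x - 7)


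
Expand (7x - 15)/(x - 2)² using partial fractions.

(7x - 15) = α(x - 2) + β. At x = 2: β = 7·2 - 15 = -1. Coeff of x: α = 7
Result: 7/(x - 2) - 1/(x - 2)²


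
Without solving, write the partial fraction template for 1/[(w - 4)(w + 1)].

Distinct linear factors: P/(w - 4) + Q/(w + 1)


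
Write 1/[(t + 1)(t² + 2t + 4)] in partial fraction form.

Cover-up at t = -1: A = 1/((-1)² + 2·(-1) + 4) = 1/3. Then B = -A = -1/3, C = -A·(2 - 1) = -1/3
Result: (1/3)/(t + 1) - ((1/3)t + 1/3)/(t² + 2t + 4)


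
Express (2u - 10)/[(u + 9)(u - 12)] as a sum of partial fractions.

At u=-9: α = (2·(-9) - 10)/(-9 - 12) = 4/3. At u=12: β = (2·12 - 10)/(12 + 9) = 2/3
Result: (4/3)/(u + 9) + (2/3)/(u - 12)


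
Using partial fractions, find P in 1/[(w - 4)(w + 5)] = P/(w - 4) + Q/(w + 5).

Cover-up at w = 4: P = 1/(4 + 5) = 1/9


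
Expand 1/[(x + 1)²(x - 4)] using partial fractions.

Cover-up at x=4: R = 1/(4 + 1)² = 1/25. Cover-up at x=-1: Q = 1/(-1 - 4) = -1/5. Comparing x² coeff: P = -R = -1/25
Result: (-1/25)/(x + 1) - (1/5)/(x + 1)² + (1/25)/(x - 4)


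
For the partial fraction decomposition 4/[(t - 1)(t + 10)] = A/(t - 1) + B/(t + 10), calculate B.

Cover-up at t = -10: B = 4/(-10 - 1) = -4/11


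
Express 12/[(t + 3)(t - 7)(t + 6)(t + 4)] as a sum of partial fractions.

Using Heaviside cover-up: (-2/5)/(t + 3) + (6/715)/(t - 7) - (2/13)/(t + 6) + (6/11)/(t + 4)


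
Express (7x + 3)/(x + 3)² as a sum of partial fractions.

(7x + 3) = α(x + 3) + β. At x = -3: β = 7·(-3) + 3 = -18. Coeff of x: α = 7
Result: 7/(x + 3) - 18/(x + 3)²


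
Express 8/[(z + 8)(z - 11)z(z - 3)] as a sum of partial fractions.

Using Heaviside cover-up: (-1/209)/(z + 8) + (1/209)/(z - 11) + (1/33)/z - (1/33)/(z - 3)


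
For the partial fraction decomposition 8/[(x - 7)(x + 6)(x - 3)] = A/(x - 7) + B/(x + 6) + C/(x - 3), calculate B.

Cover-up at x = -6: B = 8/[(-6 - 7)(-6 - 3)] = 8/[(-13)(-9)] = 8/117


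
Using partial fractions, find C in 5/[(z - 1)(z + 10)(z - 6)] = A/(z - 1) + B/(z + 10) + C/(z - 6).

Cover-up at z = 6: C = 5/[(6 - 1)(6 + 10)] = 5/[(5)(16)] = 5/80 = 1/16


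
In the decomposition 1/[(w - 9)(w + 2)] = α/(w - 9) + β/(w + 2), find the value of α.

Cover-up at w = 9: α = 1/(9 + 2) = 1/11


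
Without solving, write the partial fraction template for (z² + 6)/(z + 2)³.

Repeated linear factor (power 3): A/(z + 2) + B/(z + 2)² + C/(z + 2)³


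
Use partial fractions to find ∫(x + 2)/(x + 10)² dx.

Decompose: α = 1, β = 1·(-10) + 2 = -8, so (x + 2)/(x + 10)² = 1/(x + 10) - 8/(x + 10)². Integrate: ∫ α/(x + 10) dx = ln|(x + 10)|; ∫ β/(x + 10)² dx = 8/(x + 10). Sum: ln|(x + 10)| + 8/(x + 10) + C


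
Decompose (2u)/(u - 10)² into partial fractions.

(2u) = A(u - 10) + B. At u = 10: B = 2·10 + 0 = 20. Coeff of u: A = 2
Result: 2/(u - 10) + 20/(u - 10)²


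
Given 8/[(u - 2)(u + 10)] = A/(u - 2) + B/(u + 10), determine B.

Cover-up at u = -10: B = 8/(-10 - 2) = -8/12 = -2/3


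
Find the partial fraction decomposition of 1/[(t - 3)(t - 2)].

1/(t - 3)(t - 2) = A/(t - 3) + B/(t - 2). A = 1/(3 - 2) = 1, B = 1/(2 - 3) = -1
Result: 1/(t - 3) - 1/(t - 2)


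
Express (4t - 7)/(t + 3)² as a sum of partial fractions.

(4t - 7) = P(t + 3) + Q. At t = -3: Q = 4·(-3) - 7 = -19. Coeff of t: P = 4
Result: 4/(t + 3) - 19/(t + 3)²


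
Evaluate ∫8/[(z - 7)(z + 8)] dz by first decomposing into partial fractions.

Decompose: 8/[(z - 7)(z + 8)] = (8/15)/(z - 7) - (8/15)/(z + 8). Integrate each term: (8/15) ln|(z - 7)| - (8/15) ln|(z + 8)| + C


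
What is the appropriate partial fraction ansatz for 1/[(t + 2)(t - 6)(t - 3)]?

Three distinct linear factors: α/(t + 2) + β/(t - 6) + γ/(t - 3)


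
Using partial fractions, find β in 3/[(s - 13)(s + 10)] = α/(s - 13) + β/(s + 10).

Cover-up at s = -10: β = 3/(-10 - 13) = -3/23


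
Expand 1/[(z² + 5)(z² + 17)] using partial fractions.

Coefficient matching gives α = γ = 0, β = 1/(17-5) = 1/12, δ = -β = -1/12
Result: (1/12)/(z² + 5) - (1/12)/(z² + 17)


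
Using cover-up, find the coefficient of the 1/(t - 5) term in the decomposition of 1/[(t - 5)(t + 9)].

Cover (t - 5), set t=5: 1/((t + 9) at t=5) = 1/(14) = 1/14


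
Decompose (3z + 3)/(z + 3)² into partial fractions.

(3z + 3) = P(z + 3) + Q. At z = -3: Q = 3·(-3) + 3 = -6. Coeff of z: P = 3
Result: 3/(z + 3) - 6/(z + 3)²


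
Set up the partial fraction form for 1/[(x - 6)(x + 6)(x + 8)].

Three distinct linear factors: P/(x - 6) + Q/(x + 6) + R/(x + 8)


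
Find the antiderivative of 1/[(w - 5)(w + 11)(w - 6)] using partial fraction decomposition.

Cover-up: A = -1/16, B = 1/272, C = 1/17. Decomposition: (-1/16)/(w - 5) + (1/272)/(w + 11) + (1/17)/(w - 6). Integrate each term: (-1/16) ln|(w - 5)| + (1/272) ln|(w + 11)| + (1/17) ln|(w - 6)| + C


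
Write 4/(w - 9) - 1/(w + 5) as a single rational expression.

Common denominator (w - 9)(w + 5). Numerator: 4(w + 5) - 1(w - 9) = (4w + 20) - (w - 9) = 3w + 29
Result: (3w + 29)/[(w - 9)(w + 5)]


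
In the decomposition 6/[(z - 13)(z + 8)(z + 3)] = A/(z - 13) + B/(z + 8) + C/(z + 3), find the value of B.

Cover-up at z = -8: B = 6/[(-8 - 13)(-8 + 3)] = 6/[(-21)(-5)] = 6/105 = 2/35


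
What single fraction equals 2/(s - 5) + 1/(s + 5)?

Common denominator (s - 5)(s + 5). Numerator: 2(s + 5) + 1(s - 5) = (2s + 10) + (s - 5) = 3s + 5
Result: (3s + 5)/[(s - 5)(s + 5)]


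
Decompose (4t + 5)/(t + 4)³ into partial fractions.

(4t + 5) = A(t + 4)² + B(t + 4) + C. At t = -4: C = 4·(-4) + 5 = -11. Coefficients: A = 0, B = 4
Result: 4/(t + 4)² - 11/(t + 4)³


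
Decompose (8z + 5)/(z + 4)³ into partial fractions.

(8z + 5) = α(z + 4)² + β(z + 4) + γ. At z = -4: γ = 8·(-4) + 5 = -27. Coefficients: α = 0, β = 8
Result: 8/(z + 4)² - 27/(z + 4)³


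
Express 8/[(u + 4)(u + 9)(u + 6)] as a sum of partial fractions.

Using cover-up method: P = 4/5, Q = 8/15, R = -4/3
Result: (4/5)/(u + 4) + (8/15)/(u + 9) - (4/3)/(u + 6)


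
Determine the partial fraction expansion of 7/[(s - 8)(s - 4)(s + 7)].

Using cover-up method: A = 7/60, B = -7/44, C = 7/165
Result: (7/60)/(s - 8) - (7/44)/(s - 4) + (7/165)/(s + 7)


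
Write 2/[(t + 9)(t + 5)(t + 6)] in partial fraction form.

Using cover-up method: α = 1/6, β = 1/2, γ = -2/3
Result: (1/6)/(t + 9) + (1/2)/(t + 5) - (2/3)/(t + 6)


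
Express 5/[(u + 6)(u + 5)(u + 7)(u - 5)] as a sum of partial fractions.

Using Heaviside cover-up: (5/11)/(u + 6) - (1/4)/(u + 5) - (5/24)/(u + 7) + (1/264)/(u - 5)


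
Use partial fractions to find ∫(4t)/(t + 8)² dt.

Decompose: α = 4, β = 4·(-8) + 0 = -32, so (4t)/(t + 8)² = 4/(t + 8) - 32/(t + 8)². Integrate: ∫ α/(t + 8) dt = 4 ln|(t + 8)|; ∫ β/(t + 8)² dt = 32/(t + 8). Sum: 4 ln|(t + 8)| + 32/(t + 8) + C


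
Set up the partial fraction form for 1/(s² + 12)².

Repeated quadratic factor: (As + B)/(s² + 12) + (Cs + D)/(s² + 12)²


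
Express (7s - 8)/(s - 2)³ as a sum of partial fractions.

(7s - 8) = α(s - 2)² + β(s - 2) + γ. At s = 2: γ = 7·2 - 8 = 6. Coefficients: α = 0, β = 7
Result: 7/(s - 2)² + 6/(s - 2)³


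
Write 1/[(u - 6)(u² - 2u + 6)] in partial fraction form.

Cover-up at u = 6: α = 1/(6² - 2·6 + 6) = 1/30. Then β = -α = -1/30, γ = -α·(-2 + 6) = -2/15
Result: (1/30)/(u - 6) - ((1/30)u + 2/15)/(u² - 2u + 6)


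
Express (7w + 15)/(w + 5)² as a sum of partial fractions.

(7w + 15) = P(w + 5) + Q. At w = -5: Q = 7·(-5) + 15 = -20. Coeff of w: P = 7
Result: 7/(w + 5) - 20/(w + 5)²


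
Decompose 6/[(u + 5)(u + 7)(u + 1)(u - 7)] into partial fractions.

Using Heaviside cover-up: (1/16)/(u + 5) - (1/28)/(u + 7) - (1/32)/(u + 1) + (1/224)/(u - 7)


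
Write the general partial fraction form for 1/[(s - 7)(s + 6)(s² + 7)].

Two linear + quadratic: α/(s - 7) + β/(s + 6) + (γs + δ)/(s² + 7)


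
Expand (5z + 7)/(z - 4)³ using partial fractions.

(5z + 7) = α(z - 4)² + β(z - 4) + γ. At z = 4: γ = 5·4 + 7 = 27. Coefficients: α = 0, β = 5
Result: 5/(z - 4)² + 27/(z - 4)³


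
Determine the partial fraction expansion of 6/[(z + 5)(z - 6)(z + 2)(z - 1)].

Using Heaviside cover-up: (-1/33)/(z + 5) + (3/220)/(z - 6) + (1/12)/(z + 2) - (1/15)/(z - 1)


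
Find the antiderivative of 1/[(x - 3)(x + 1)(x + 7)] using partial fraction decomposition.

Cover-up: A = 1/40, B = -1/24, C = 1/60. Decomposition: (1/40)/(x - 3) - (1/24)/(x + 1) + (1/60)/(x + 7). Integrate each term: (1/40) ln|(x - 3)| - (1/24) ln|(x + 1)| + (1/60) ln|(x + 7)| + C


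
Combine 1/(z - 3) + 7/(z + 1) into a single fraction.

Common denominator (z - 3)(z + 1). Numerator: 1(z + 1) + 7(z - 3) = (z + 1) + (7z - 21) = 8z - 20
Result: (8z - 20)/[(z - 3)(z + 1)]


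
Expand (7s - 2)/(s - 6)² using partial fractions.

(7s - 2) = P(s - 6) + Q. At s = 6: Q = 7·6 - 2 = 40. Coeff of s: P = 7
Result: 7/(s - 6) + 40/(s - 6)²


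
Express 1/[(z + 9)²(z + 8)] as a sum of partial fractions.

Cover-up at z=-8: C = 1/(-8 + 9)² = 1. Cover-up at z=-9: B = 1/(-9 + 8) = -1. Comparing z² coeff: A = -C = -1
Result: -1/(z + 9) - 1/(z + 9)² + 1/(z + 8)


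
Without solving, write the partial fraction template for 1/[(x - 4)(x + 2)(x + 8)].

Three distinct linear factors: A/(x - 4) + B/(x + 2) + C/(x + 8)


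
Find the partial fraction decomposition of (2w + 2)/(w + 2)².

(2w + 2) = P(w + 2) + Q. At w = -2: Q = 2·(-2) + 2 = -2. Coeff of w: P = 2
Result: 2/(w + 2) - 2/(w + 2)²


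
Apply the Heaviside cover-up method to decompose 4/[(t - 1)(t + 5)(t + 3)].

Cover (t - 1), t=1: α = 4/[(1 + 5)(1 + 3)] = 1/6. Cover (t + 5), t=-5: β = 4/[(-5 - 1)(-5 + 3)] = 1/3. Cover (t + 3), t=-3: γ = 4/[(-3 - 1)(-3 + 5)] = -1/2.
Result: (1/6)/(t - 1) + (1/3)/(t + 5) - (1/2)/(t + 3)


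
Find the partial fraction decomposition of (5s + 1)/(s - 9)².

(5s + 1) = A(s - 9) + B. At s = 9: B = 5·9 + 1 = 46. Coeff of s: A = 5
Result: 5/(s - 9) + 46/(s - 9)²


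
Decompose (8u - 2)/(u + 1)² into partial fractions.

(8u - 2) = A(u + 1) + B. At u = -1: B = 8·(-1) - 2 = -10. Coeff of u: A = 8
Result: 8/(u + 1) - 10/(u + 1)²


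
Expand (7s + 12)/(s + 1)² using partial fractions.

(7s + 12) = P(s + 1) + Q. At s = -1: Q = 7·(-1) + 12 = 5. Coeff of s: P = 7
Result: 7/(s + 1) + 5/(s + 1)²


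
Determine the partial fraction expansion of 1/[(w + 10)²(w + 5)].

Cover-up at w=-5: γ = 1/(-5 + 10)² = 1/25. Cover-up at w=-10: β = 1/(-10 + 5) = -1/5. Comparing w² coeff: α = -γ = -1/25
Result: (-1/25)/(w + 10) - (1/5)/(w + 10)² + (1/25)/(w + 5)


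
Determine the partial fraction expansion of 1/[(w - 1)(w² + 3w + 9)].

Cover-up at w = 1: A = 1/(1² + 3·1 + 9) = 1/13. Then B = -A = -1/13, C = -A·(3 + 1) = -4/13
Result: (1/13)/(w - 1) - ((1/13)w + 4/13)/(w² + 3w + 9)


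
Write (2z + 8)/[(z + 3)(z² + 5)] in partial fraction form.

At z=-3: α = (2·(-3) + 8)/((-3)² + 5) = 1/7. β = -α = -1/7, γ = 2 - (-3)·α = 17/7
Result: (1/7)/(z + 3) - ((1/7)z - 17/7)/(z² + 5)


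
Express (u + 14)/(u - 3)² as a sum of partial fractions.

(u + 14) = P(u - 3) + Q. At u = 3: Q = 1·3 + 14 = 17. Coeff of u: P = 1
Result: 1/(u - 3) + 17/(u - 3)²


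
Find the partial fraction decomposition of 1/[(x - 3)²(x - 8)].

Cover-up at x=8: γ = 1/(8 - 3)² = 1/25. Cover-up at x=3: β = 1/(3 - 8) = -1/5. Comparing x² coeff: α = -γ = -1/25
Result: (-1/25)/(x - 3) - (1/5)/(x - 3)² + (1/25)/(x - 8)


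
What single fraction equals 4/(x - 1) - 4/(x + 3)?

Common denominator (x - 1)(x + 3). Numerator: 4(x + 3) - 4(x - 1) = (4x + 12) - (4x - 4) = 16
Result: (16)/[(x - 1)(x + 3)]
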